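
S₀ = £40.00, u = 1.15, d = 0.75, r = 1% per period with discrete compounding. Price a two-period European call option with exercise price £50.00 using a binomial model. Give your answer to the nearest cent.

£1.20

Risk-neutral probability p = (1 + 0.01 − 0.75)/(1.15 − 0.75) = 0.2600/0.4000 = 0.6500
Terminal stock prices: S_uu = 52.9, S_ud = 34.5, S_dd = 22.5
Terminal payoffs (S − K): max(2.9, 0) = 2.9, max(-15.5, 0) = 0, max(-27.5, 0) = 0
Node u (S = 46): V_u = 1/1.01·[0.6500·2.9000 + 0.3500·0.0000] = 1.8663
Node d (S = 30): V_d = 1/1.01·[0.6500·0.0000 + 0.3500·0.0000] = 0.0000
Node 0 (S = 40): V_0 = 1/1.01·[0.6500·1.8663 + 0.3500·0.0000] = 1.2011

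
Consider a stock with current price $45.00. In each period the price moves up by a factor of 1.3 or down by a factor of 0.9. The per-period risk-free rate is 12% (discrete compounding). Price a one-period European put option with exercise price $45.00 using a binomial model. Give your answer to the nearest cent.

Risk-neutral probability p = (1 + 0.12 − 0.9)/(1.3 − 0.9) = 0.2200/0.4000 = 0.5500
Terminal stock prices: S_u = 58.5, S_d = 40.5
Terminal payoffs (K − S): max(-13.5, 0) = 0, max(4.5, 0) = 4.5
Node 0 (S = 45): V_0 = 1/1.12·[0.5500·0.0000 + 0.4500·4.5000] = 1.8080

$1.81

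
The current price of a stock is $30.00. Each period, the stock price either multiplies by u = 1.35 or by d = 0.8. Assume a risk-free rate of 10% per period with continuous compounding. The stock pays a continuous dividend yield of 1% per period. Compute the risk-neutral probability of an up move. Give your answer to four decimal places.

p = 0.5349

Per-period risk-free factor R = e^0.1 = 1.1052; dividend-adjusted growth = e^(0.1−0.01) = 1.0942.
Risk-neutral probability p = (1.0942 − 0.8)/(1.35 − 0.8) = 0.2942/0.5500 = 0.5349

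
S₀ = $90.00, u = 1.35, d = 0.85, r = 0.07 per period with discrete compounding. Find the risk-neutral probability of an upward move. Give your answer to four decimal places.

Risk-neutral probability p = (1 + 0.07 − 0.85)/(1.35 − 0.85) = 0.2200/0.5000 = 0.4400

p = 0.4400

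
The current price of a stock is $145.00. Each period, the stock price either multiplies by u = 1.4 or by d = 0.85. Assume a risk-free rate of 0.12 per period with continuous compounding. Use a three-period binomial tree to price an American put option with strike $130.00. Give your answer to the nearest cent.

Risk-neutral probability p = (e^0.12 − 0.85)/(1.4 − 0.85) = 0.2775/0.5500 = 0.5045
Terminal stock prices: S_uuu = 397.9, S_uud = 241.6, S_udd = 146.7, S_ddd = 89.05
Terminal payoffs (K − S): max(-267.9, 0) = 0, max(-111.6, 0) = 0, max(-16.67, 0) = 0, max(40.95, 0) = 40.95
Node uu (S = 284.2): continuation = e^(−0.12)·[0.5045·0.0000 + 0.4955·0.0000] = 0.0000; exercise value = 0.0000 ≤ continuation, so V_uu = 0.0000
Node ud (S = 172.5): continuation = e^(−0.12)·[0.5045·0.0000 + 0.4955·0.0000] = 0.0000; exercise value = 0.0000 ≤ continuation, so V_ud = 0.0000
Node dd (S = 104.8): continuation = e^(−0.12)·[0.5045·0.0000 + 0.4955·40.9519] = 17.9956; exercise value = 25.2375 > continuation, so V_dd = 25.2375 (exercise)
Node u (S = 203): continuation = e^(−0.12)·[0.5045·0.0000 + 0.4955·0.0000] = 0.0000; exercise value = 0.0000 ≤ continuation, so V_u = 0.0000
Node d (S = 123.2): continuation = e^(−0.12)·[0.5045·0.0000 + 0.4955·25.2375] = 11.0902; exercise value = 6.7500 ≤ continuation, so V_d = 11.0902
Node 0 (S = 145): continuation = e^(−0.12)·[0.5045·0.0000 + 0.4955·11.0902] = 4.8734; exercise value = 0.0000 ≤ continuation, so V_0 = 4.8734

$4.87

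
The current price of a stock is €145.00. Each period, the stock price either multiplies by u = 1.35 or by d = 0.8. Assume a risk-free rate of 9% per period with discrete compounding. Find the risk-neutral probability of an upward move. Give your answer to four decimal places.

p = 0.5273

Risk-neutral probability p = (1 + 0.09 − 0.8)/(1.35 − 0.8) = 0.2900/0.5500 = 0.5273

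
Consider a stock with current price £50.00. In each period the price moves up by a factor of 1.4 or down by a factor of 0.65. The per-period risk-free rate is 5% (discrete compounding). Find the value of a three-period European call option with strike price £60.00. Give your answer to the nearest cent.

Risk-neutral probability p = (1 + 0.05 − 0.65)/(1.4 − 0.65) = 0.4000/0.7500 = 0.5333
Terminal stock prices: S_uuu = 137.2, S_uud = 63.7, S_udd = 29.58, S_ddd = 13.73
Terminal payoffs (S − K): max(77.2, 0) = 77.2, max(3.7, 0) = 3.7, max(-30.42, 0) = 0, max(-46.27, 0) = 0
Node uu (S = 98): V_uu = 1/1.05·[0.5333·77.2000 + 0.4667·3.7000] = 40.8571
Node ud (S = 45.5): V_ud = 1/1.05·[0.5333·3.7000 + 0.4667·0.0000] = 1.8794
Node dd (S = 21.13): V_dd = 1/1.05·[0.5333·0.0000 + 0.4667·0.0000] = 0.0000
Node u (S = 70): V_u = 1/1.05·[0.5333·40.8571 + 0.4667·1.8794] = 21.5881
Node d (S = 32.5): V_d = 1/1.05·[0.5333·1.8794 + 0.4667·0.0000] = 0.9546
Node 0 (S = 50): V_0 = 1/1.05·[0.5333·21.5881 + 0.4667·0.9546] = 11.3897

£11.39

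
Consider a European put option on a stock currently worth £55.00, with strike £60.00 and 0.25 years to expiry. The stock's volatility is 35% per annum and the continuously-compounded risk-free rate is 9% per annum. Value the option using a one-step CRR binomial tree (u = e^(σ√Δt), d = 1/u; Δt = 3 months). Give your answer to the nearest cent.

£6.48

CRR parameters: u = e^(σ√Δt) = e^(0.35·√0.25) = 1.1912, d = 1/u = 0.8395
Per-period rate: rΔt = 0.09·0.25 = 0.0225, so R = e^0.0225 = 1.0228
Risk-neutral probability p = (e^0.0225 − 0.8395)/(1.1912 − 0.8395) = 0.1833/0.3518 = 0.5210
Terminal stock prices: S_u = 65.52, S_d = 46.17
Terminal payoffs (K − S): max(-5.519, 0) = 0, max(13.83, 0) = 13.83
Node 0 (S = 55): V_0 = e^(−0.0225)·[0.5210·0.0000 + 0.4790·13.8299] = 6.4765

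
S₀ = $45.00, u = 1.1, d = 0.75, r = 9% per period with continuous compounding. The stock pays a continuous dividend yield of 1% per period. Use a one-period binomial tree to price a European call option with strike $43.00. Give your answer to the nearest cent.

Per-period risk-free factor R = e^0.09 = 1.0942; dividend-adjusted growth = e^(0.09−0.01) = 1.0833.
Risk-neutral probability p = (1.0833 − 0.75)/(1.1 − 0.75) = 0.3333/0.3500 = 0.9522
Terminal stock prices: S_u = 49.5, S_d = 33.75
Terminal payoffs (S − K): max(6.5, 0) = 6.5, max(-9.25, 0) = 0
Node 0 (S = 45): V_0 = e^(−0.09)·[0.9522·6.5000 + 0.0478·0.0000] = 5.6569

$5.66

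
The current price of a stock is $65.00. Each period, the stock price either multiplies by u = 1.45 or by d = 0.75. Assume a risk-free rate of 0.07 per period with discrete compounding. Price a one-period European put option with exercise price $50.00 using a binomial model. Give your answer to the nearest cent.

$0.63

Risk-neutral probability p = (1 + 0.07 − 0.75)/(1.45 − 0.75) = 0.3200/0.7000 = 0.4571
Terminal stock prices: S_u = 94.25, S_d = 48.75
Terminal payoffs (K − S): max(-44.25, 0) = 0, max(1.25, 0) = 1.25
Node 0 (S = 65): V_0 = 1/1.07·[0.4571·0.0000 + 0.5429·1.2500] = 0.6342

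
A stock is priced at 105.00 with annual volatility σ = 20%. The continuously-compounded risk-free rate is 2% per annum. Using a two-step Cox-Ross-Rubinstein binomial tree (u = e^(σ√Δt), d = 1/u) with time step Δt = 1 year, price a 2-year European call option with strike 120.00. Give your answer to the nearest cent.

8.81

CRR parameters: u = e^(σ√Δt) = e^(0.2·√1) = 1.2214, d = 1/u = 0.8187
Per-period rate: rΔt = 0.02·1 = 0.02, so R = e^0.02 = 1.0202
Risk-neutral probability p = (e^0.02 − 0.8187)/(1.2214 − 0.8187) = 0.2015/0.4027 = 0.5003
Terminal stock prices: S_uu = 156.6, S_ud = 105, S_dd = 70.38
Terminal payoffs (S − K): max(36.64, 0) = 36.64, max(-15, 0) = 0, max(-49.62, 0) = 0
Node u (S = 128.2): V_u = e^(−0.02)·[0.5003·36.6416 + 0.4997·0.0000] = 17.9700
Node d (S = 85.97): V_d = e^(−0.02)·[0.5003·0.0000 + 0.4997·0.0000] = 0.0000
Node 0 (S = 105): V_0 = e^(−0.02)·[0.5003·17.9700 + 0.4997·0.0000] = 8.8130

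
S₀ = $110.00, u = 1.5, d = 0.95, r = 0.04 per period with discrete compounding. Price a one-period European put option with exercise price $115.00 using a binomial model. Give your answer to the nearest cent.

Risk-neutral probability p = (1 + 0.04 − 0.95)/(1.5 − 0.95) = 0.0900/0.5500 = 0.1636
Terminal stock prices: S_u = 165, S_d = 104.5
Terminal payoffs (K − S): max(-50, 0) = 0, max(10.5, 0) = 10.5
Node 0 (S = 110): V_0 = 1/1.04·[0.1636·0.0000 + 0.8364·10.5000] = 8.4441

$8.44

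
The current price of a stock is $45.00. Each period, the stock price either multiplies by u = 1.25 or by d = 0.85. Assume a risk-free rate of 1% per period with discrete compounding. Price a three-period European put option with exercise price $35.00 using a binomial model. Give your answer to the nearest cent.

$1.54

Risk-neutral probability p = (1 + 0.01 − 0.85)/(1.25 − 0.85) = 0.1600/0.4000 = 0.4000
Terminal stock prices: S_uuu = 87.89, S_uud = 59.77, S_udd = 40.64, S_ddd = 27.64
Terminal payoffs (K − S): max(-52.89, 0) = 0, max(-24.77, 0) = 0, max(-5.641, 0) = 0, max(7.364, 0) = 7.364
Node uu (S = 70.31): V_uu = 1/1.01·[0.4000·0.0000 + 0.6000·0.0000] = 0.0000
Node ud (S = 47.81): V_ud = 1/1.01·[0.4000·0.0000 + 0.6000·0.0000] = 0.0000
Node dd (S = 32.51): V_dd = 1/1.01·[0.4000·0.0000 + 0.6000·7.3644] = 4.3749
Node u (S = 56.25): V_u = 1/1.01·[0.4000·0.0000 + 0.6000·0.0000] = 0.0000
Node d (S = 38.25): V_d = 1/1.01·[0.4000·0.0000 + 0.6000·4.3749] = 2.5989
Node 0 (S = 45): V_0 = 1/1.01·[0.4000·0.0000 + 0.6000·2.5989] = 1.5439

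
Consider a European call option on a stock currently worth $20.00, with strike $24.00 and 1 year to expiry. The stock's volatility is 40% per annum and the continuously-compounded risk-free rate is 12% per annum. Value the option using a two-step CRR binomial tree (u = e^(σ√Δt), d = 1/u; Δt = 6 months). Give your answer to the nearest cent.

$2.87

CRR parameters: u = e^(σ√Δt) = e^(0.4·√0.5) = 1.3269, d = 1/u = 0.7536
Per-period rate: rΔt = 0.12·0.5 = 0.06, so R = e^0.06 = 1.0618
Risk-neutral probability p = (e^0.06 − 0.7536)/(1.3269 − 0.7536) = 0.3082/0.5733 = 0.5376
Terminal stock prices: S_uu = 35.21, S_ud = 20, S_dd = 11.36
Terminal payoffs (S − K): max(11.21, 0) = 11.21, max(-4, 0) = 0, max(-12.64, 0) = 0
Node u (S = 26.54): V_u = e^(−0.06)·[0.5376·11.2131 + 0.4624·0.0000] = 5.6774
Node d (S = 15.07): V_d = e^(−0.06)·[0.5376·0.0000 + 0.4624·0.0000] = 0.0000
Node 0 (S = 20): V_0 = e^(−0.06)·[0.5376·5.6774 + 0.4624·0.0000] = 2.8745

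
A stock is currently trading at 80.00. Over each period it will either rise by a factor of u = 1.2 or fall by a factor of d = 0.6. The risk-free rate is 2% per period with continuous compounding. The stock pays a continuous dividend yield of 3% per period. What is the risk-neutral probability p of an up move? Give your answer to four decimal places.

Per-period risk-free factor R = e^0.02 = 1.0202; dividend-adjusted growth = e^(0.02−0.03) = 0.9900.
Risk-neutral probability p = (0.9900 − 0.6)/(1.2 − 0.6) = 0.3900/0.6000 = 0.6501

p = 0.6501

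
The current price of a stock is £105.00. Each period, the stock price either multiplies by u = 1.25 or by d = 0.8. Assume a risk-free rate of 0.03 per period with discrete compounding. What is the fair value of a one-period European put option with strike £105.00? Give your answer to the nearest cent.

Risk-neutral probability p = (1 + 0.03 − 0.8)/(1.25 − 0.8) = 0.2300/0.4500 = 0.5111
Terminal stock prices: S_u = 131.2, S_d = 84
Terminal payoffs (K − S): max(-26.25, 0) = 0, max(21, 0) = 21
Node 0 (S = 105): V_0 = 1/1.03·[0.5111·0.0000 + 0.4889·21.0000] = 9.9676

£9.97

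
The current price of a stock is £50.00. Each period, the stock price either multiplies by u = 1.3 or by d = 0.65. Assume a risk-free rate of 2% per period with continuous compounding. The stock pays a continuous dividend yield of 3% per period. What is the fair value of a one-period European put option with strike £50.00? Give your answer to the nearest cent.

£8.18

Per-period risk-free factor R = e^0.02 = 1.0202; dividend-adjusted growth = e^(0.02−0.03) = 0.9900.
Risk-neutral probability p = (0.9900 − 0.65)/(1.3 − 0.65) = 0.3400/0.6500 = 0.5232
Terminal stock prices: S_u = 65, S_d = 32.5
Terminal payoffs (K − S): max(-15, 0) = 0, max(17.5, 0) = 17.5
Node 0 (S = 50): V_0 = e^(−0.02)·[0.5232·0.0000 + 0.4768·17.5000] = 8.1796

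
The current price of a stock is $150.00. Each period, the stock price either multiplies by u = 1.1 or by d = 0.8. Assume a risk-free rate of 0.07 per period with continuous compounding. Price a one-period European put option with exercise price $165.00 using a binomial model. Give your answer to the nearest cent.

$3.84

Risk-neutral probability p = (e^0.07 − 0.8)/(1.1 − 0.8) = 0.2725/0.3000 = 0.9084
Terminal stock prices: S_u = 165, S_d = 120
Terminal payoffs (K − S): max(0, 0) = 0, max(45, 0) = 45
Node 0 (S = 150): V_0 = e^(−0.07)·[0.9084·0.0000 + 0.0916·45.0000] = 3.8450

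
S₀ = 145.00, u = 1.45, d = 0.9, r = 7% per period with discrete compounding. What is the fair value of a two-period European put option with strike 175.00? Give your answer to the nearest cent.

23.99

Risk-neutral probability p = (1 + 0.07 − 0.9)/(1.45 − 0.9) = 0.1700/0.5500 = 0.3091
Terminal stock prices: S_uu = 304.9, S_ud = 189.2, S_dd = 117.5
Terminal payoffs (K − S): max(-129.9, 0) = 0, max(-14.22, 0) = 0, max(57.55, 0) = 57.55
Node u (S = 210.2): V_u = 1/1.07·[0.3091·0.0000 + 0.6909·0.0000] = 0.0000
Node d (S = 130.5): V_d = 1/1.07·[0.3091·0.0000 + 0.6909·57.5500] = 37.1606
Node 0 (S = 145): V_0 = 1/1.07·[0.3091·0.0000 + 0.6909·37.1606] = 23.9949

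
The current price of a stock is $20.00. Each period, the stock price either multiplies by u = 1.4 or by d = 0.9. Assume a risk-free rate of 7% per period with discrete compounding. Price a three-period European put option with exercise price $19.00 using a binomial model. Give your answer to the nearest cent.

Risk-neutral probability p = (1 + 0.07 − 0.9)/(1.4 − 0.9) = 0.1700/0.5000 = 0.3400
Terminal stock prices: S_uuu = 54.88, S_uud = 35.28, S_udd = 22.68, S_ddd = 14.58
Terminal payoffs (K − S): max(-35.88, 0) = 0, max(-16.28, 0) = 0, max(-3.68, 0) = 0, max(4.42, 0) = 4.42
Node uu (S = 39.2): V_uu = 1/1.07·[0.3400·0.0000 + 0.6600·0.0000] = 0.0000
Node ud (S = 25.2): V_ud = 1/1.07·[0.3400·0.0000 + 0.6600·0.0000] = 0.0000
Node dd (S = 16.2): V_dd = 1/1.07·[0.3400·0.0000 + 0.6600·4.4200] = 2.7264
Node u (S = 28): V_u = 1/1.07·[0.3400·0.0000 + 0.6600·0.0000] = 0.0000
Node d (S = 18): V_d = 1/1.07·[0.3400·0.0000 + 0.6600·2.7264] = 1.6817
Node 0 (S = 20): V_0 = 1/1.07·[0.3400·0.0000 + 0.6600·1.6817] = 1.0373

$1.04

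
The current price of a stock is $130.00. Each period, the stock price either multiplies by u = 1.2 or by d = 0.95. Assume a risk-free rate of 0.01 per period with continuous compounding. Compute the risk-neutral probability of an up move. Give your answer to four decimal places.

p = 0.2402

Risk-neutral probability p = (e^0.01 − 0.95)/(1.2 − 0.95) = 0.0601/0.2500 = 0.2402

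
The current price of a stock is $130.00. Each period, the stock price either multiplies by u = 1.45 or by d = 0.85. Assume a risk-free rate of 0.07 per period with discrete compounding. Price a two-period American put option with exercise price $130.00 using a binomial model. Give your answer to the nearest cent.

Risk-neutral probability p = (1 + 0.07 − 0.85)/(1.45 − 0.85) = 0.2200/0.6000 = 0.3667
Terminal stock prices: S_uu = 273.3, S_ud = 160.2, S_dd = 93.92
Terminal payoffs (K − S): max(-143.3, 0) = 0, max(-30.22, 0) = 0, max(36.08, 0) = 36.08
Node u (S = 188.5): continuation = 1/1.07·[0.3667·0.0000 + 0.6333·0.0000] = 0.0000; exercise value = 0.0000 ≤ continuation, so V_u = 0.0000
Node d (S = 110.5): continuation = 1/1.07·[0.3667·0.0000 + 0.6333·36.0750] = 21.3528; exercise value = 19.5000 ≤ continuation, so V_d = 21.3528
Node 0 (S = 130): continuation = 1/1.07·[0.3667·0.0000 + 0.6333·21.3528] = 12.6387; exercise value = 0.0000 ≤ continuation, so V_0 = 12.6387

$12.64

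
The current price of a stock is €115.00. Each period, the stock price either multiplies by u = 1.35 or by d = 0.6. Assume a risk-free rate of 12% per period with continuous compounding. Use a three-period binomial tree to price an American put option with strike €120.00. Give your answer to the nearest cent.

Risk-neutral probability p = (e^0.12 − 0.6)/(1.35 − 0.6) = 0.5275/0.7500 = 0.7033
Terminal stock prices: S_uuu = 282.9, S_uud = 125.8, S_udd = 55.89, S_ddd = 24.84
Terminal payoffs (K − S): max(-162.9, 0) = 0, max(-5.753, 0) = 0, max(64.11, 0) = 64.11, max(95.16, 0) = 95.16
Node uu (S = 209.6): continuation = e^(−0.12)·[0.7033·0.0000 + 0.2967·0.0000] = 0.0000; exercise value = 0.0000 ≤ continuation, so V_uu = 0.0000
Node ud (S = 93.15): continuation = e^(−0.12)·[0.7033·0.0000 + 0.2967·64.1100] = 16.8688; exercise value = 26.8500 > continuation, so V_ud = 26.8500 (exercise)
Node dd (S = 41.4): continuation = e^(−0.12)·[0.7033·64.1100 + 0.2967·95.1600] = 65.0305; exercise value = 78.6000 > continuation, so V_dd = 78.6000 (exercise)
Node u (S = 155.2): continuation = e^(−0.12)·[0.7033·0.0000 + 0.2967·26.8500] = 7.0649; exercise value = 0.0000 ≤ continuation, so V_u = 7.0649
Node d (S = 69): continuation = e^(−0.12)·[0.7033·26.8500 + 0.2967·78.6000] = 37.4305; exercise value = 51.0000 > continuation, so V_d = 51.0000 (exercise)
Node 0 (S = 115): continuation = e^(−0.12)·[0.7033·7.0649 + 0.2967·51.0000] = 17.8263; exercise value = 5.0000 ≤ continuation, so V_0 = 17.8263

€17.83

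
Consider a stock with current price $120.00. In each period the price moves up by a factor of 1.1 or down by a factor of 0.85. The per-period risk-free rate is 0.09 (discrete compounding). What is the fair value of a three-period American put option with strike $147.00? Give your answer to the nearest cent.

Risk-neutral probability p = (1 + 0.09 − 0.85)/(1.1 − 0.85) = 0.2400/0.2500 = 0.9600
Terminal stock prices: S_uuu = 159.7, S_uud = 123.4, S_udd = 95.37, S_ddd = 73.69
Terminal payoffs (K − S): max(-12.72, 0) = 0, max(23.58, 0) = 23.58, max(51.63, 0) = 51.63, max(73.31, 0) = 73.31
Node uu (S = 145.2): continuation = 1/1.09·[0.9600·0.0000 + 0.0400·23.5800] = 0.8653; exercise value = 1.8000 > continuation, so V_uu = 1.8000 (exercise)
Node ud (S = 112.2): continuation = 1/1.09·[0.9600·23.5800 + 0.0400·51.6300] = 22.6624; exercise value = 34.8000 > continuation, so V_ud = 34.8000 (exercise)
Node dd (S = 86.7): continuation = 1/1.09·[0.9600·51.6300 + 0.0400·73.3050] = 48.1624; exercise value = 60.3000 > continuation, so V_dd = 60.3000 (exercise)
Node u (S = 132): continuation = 1/1.09·[0.9600·1.8000 + 0.0400·34.8000] = 2.8624; exercise value = 15.0000 > continuation, so V_u = 15.0000 (exercise)
Node d (S = 102): continuation = 1/1.09·[0.9600·34.8000 + 0.0400·60.3000] = 32.8624; exercise value = 45.0000 > continuation, so V_d = 45.0000 (exercise)
Node 0 (S = 120): continuation = 1/1.09·[0.9600·15.0000 + 0.0400·45.0000] = 14.8624; exercise value = 27.0000 > continuation, so V_0 = 27.0000 (exercise)

$27.00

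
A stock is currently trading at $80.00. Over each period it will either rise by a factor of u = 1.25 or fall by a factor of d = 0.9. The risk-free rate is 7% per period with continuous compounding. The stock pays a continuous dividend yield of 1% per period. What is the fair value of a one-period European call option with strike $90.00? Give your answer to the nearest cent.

Per-period risk-free factor R = e^0.07 = 1.0725; dividend-adjusted growth = e^(0.07−0.01) = 1.0618.
Risk-neutral probability p = (1.0618 − 0.9)/(1.25 − 0.9) = 0.1618/0.3500 = 0.4624
Terminal stock prices: S_u = 100, S_d = 72
Terminal payoffs (S − K): max(10, 0) = 10, max(-18, 0) = 0
Node 0 (S = 80): V_0 = e^(−0.07)·[0.4624·10.0000 + 0.5376·0.0000] = 4.3113

$4.31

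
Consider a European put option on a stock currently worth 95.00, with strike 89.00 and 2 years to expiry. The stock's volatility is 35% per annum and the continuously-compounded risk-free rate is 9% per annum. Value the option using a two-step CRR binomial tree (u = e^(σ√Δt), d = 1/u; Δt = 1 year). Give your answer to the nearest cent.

CRR parameters: u = e^(σ√Δt) = e^(0.35·√1) = 1.4191, d = 1/u = 0.7047
Per-period rate: rΔt = 0.09·1 = 0.09, so R = e^0.09 = 1.0942
Risk-neutral probability p = (e^0.09 − 0.7047)/(1.4191 − 0.7047) = 0.3895/0.7144 = 0.5452
Terminal stock prices: S_uu = 191.3, S_ud = 95, S_dd = 47.18
Terminal payoffs (K − S): max(-102.3, 0) = 0, max(-6, 0) = 0, max(41.82, 0) = 41.82
Node u (S = 134.8): V_u = e^(−0.09)·[0.5452·0.0000 + 0.4548·0.0000] = 0.0000
Node d (S = 66.95): V_d = e^(−0.09)·[0.5452·0.0000 + 0.4548·41.8244] = 17.3842
Node 0 (S = 95): V_0 = e^(−0.09)·[0.5452·0.0000 + 0.4548·17.3842] = 7.2257

7.23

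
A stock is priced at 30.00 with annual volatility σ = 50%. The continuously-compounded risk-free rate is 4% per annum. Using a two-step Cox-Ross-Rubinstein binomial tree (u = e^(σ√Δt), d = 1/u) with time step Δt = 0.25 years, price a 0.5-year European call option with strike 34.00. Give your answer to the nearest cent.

CRR parameters: u = e^(σ√Δt) = e^(0.5·√0.25) = 1.2840, d = 1/u = 0.7788
Per-period rate: rΔt = 0.04·0.25 = 0.01, so R = e^0.01 = 1.0101
Risk-neutral probability p = (e^0.01 − 0.7788)/(1.2840 − 0.7788) = 0.2312/0.5052 = 0.4577
Terminal stock prices: S_uu = 49.46, S_ud = 30, S_dd = 18.2
Terminal payoffs (S − K): max(15.46, 0) = 15.46, max(-4, 0) = 0, max(-15.8, 0) = 0
Node u (S = 38.52): V_u = e^(−0.01)·[0.4577·15.4616 + 0.5423·0.0000] = 7.0066
Node d (S = 23.36): V_d = e^(−0.01)·[0.4577·0.0000 + 0.5423·0.0000] = 0.0000
Node 0 (S = 30): V_0 = e^(−0.01)·[0.4577·7.0066 + 0.5423·0.0000] = 3.1751

3.18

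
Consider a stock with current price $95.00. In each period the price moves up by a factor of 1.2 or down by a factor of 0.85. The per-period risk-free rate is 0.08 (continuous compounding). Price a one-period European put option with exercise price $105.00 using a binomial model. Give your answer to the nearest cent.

Risk-neutral probability p = (e^0.08 − 0.85)/(1.2 − 0.85) = 0.2333/0.3500 = 0.6665
Terminal stock prices: S_u = 114, S_d = 80.75
Terminal payoffs (K − S): max(-9, 0) = 0, max(24.25, 0) = 24.25
Node 0 (S = 95): V_0 = e^(−0.08)·[0.6665·0.0000 + 0.3335·24.2500] = 7.4648

$7.46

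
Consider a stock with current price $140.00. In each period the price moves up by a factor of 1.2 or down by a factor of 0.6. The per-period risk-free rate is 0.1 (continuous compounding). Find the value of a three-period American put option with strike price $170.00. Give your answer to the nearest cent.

Risk-neutral probability p = (e^0.1 − 0.6)/(1.2 − 0.6) = 0.5052/0.6000 = 0.8420
Terminal stock prices: S_uuu = 241.9, S_uud = 121, S_udd = 60.48, S_ddd = 30.24
Terminal payoffs (K − S): max(-71.92, 0) = 0, max(49.04, 0) = 49.04, max(109.5, 0) = 109.5, max(139.8, 0) = 139.8
Node uu (S = 201.6): continuation = e^(−0.1)·[0.8420·0.0000 + 0.1580·49.0400] = 7.0131; exercise value = 0.0000 ≤ continuation, so V_uu = 7.0131
Node ud (S = 100.8): continuation = e^(−0.1)·[0.8420·49.0400 + 0.1580·109.5200] = 53.0224; exercise value = 69.2000 > continuation, so V_ud = 69.2000 (exercise)
Node dd (S = 50.4): continuation = e^(−0.1)·[0.8420·109.5200 + 0.1580·139.7600] = 103.4224; exercise value = 119.6000 > continuation, so V_dd = 119.6000 (exercise)
Node u (S = 168): continuation = e^(−0.1)·[0.8420·7.0131 + 0.1580·69.2000] = 15.2390; exercise value = 2.0000 ≤ continuation, so V_u = 15.2390
Node d (S = 84): continuation = e^(−0.1)·[0.8420·69.2000 + 0.1580·119.6000] = 69.8224; exercise value = 86.0000 > continuation, so V_d = 86.0000 (exercise)
Node 0 (S = 140): continuation = e^(−0.1)·[0.8420·15.2390 + 0.1580·86.0000] = 23.9082; exercise value = 30.0000 > continuation, so V_0 = 30.0000 (exercise)

$30.00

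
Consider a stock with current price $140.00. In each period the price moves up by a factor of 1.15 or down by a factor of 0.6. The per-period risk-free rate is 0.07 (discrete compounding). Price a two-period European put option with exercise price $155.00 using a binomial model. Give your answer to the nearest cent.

$14.61

Risk-neutral probability p = (1 + 0.07 − 0.6)/(1.15 − 0.6) = 0.4700/0.5500 = 0.8545
Terminal stock prices: S_uu = 185.1, S_ud = 96.6, S_dd = 50.4
Terminal payoffs (K − S): max(-30.15, 0) = 0, max(58.4, 0) = 58.4, max(104.6, 0) = 104.6
Node u (S = 161): V_u = 1/1.07·[0.8545·0.0000 + 0.1455·58.4000] = 7.9388
Node d (S = 84): V_d = 1/1.07·[0.8545·58.4000 + 0.1455·104.6000] = 60.8598
Node 0 (S = 140): V_0 = 1/1.07·[0.8545·7.9388 + 0.1455·60.8598] = 14.6135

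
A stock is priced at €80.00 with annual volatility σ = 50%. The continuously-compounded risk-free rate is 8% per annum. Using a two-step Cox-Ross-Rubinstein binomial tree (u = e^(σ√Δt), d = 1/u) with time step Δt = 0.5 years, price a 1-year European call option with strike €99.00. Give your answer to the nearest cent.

€12.85

CRR parameters: u = e^(σ√Δt) = e^(0.5·√0.5) = 1.4241, d = 1/u = 0.7022
Per-period rate: rΔt = 0.08·0.5 = 0.04, so R = e^0.04 = 1.0408
Risk-neutral probability p = (e^0.04 − 0.7022)/(1.4241 − 0.7022) = 0.3386/0.7219 = 0.4691
Terminal stock prices: S_uu = 162.2, S_ud = 80, S_dd = 39.45
Terminal payoffs (S − K): max(63.25, 0) = 63.25, max(-19, 0) = 0, max(-59.55, 0) = 0
Node u (S = 113.9): V_u = e^(−0.04)·[0.4691·63.2492 + 0.5309·0.0000] = 28.5038
Node d (S = 56.18): V_d = e^(−0.04)·[0.4691·0.0000 + 0.5309·0.0000] = 0.0000
Node 0 (S = 80): V_0 = e^(−0.04)·[0.4691·28.5038 + 0.5309·0.0000] = 12.8455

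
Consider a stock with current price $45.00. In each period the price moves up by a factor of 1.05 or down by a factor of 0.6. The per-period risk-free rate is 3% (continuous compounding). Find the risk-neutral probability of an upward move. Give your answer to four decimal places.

Risk-neutral probability p = (e^0.03 − 0.6)/(1.05 − 0.6) = 0.4305/0.4500 = 0.9566

p = 0.9566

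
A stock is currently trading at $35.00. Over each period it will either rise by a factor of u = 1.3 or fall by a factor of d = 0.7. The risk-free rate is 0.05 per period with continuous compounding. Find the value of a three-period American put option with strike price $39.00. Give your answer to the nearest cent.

Risk-neutral probability p = (e^0.05 − 0.7)/(1.3 − 0.7) = 0.3513/0.6000 = 0.5855
Terminal stock prices: S_uuu = 76.89, S_uud = 41.41, S_udd = 22.29, S_ddd = 12
Terminal payoffs (K − S): max(-37.89, 0) = 0, max(-2.405, 0) = 0, max(16.71, 0) = 16.71, max(27, 0) = 27
Node uu (S = 59.15): continuation = e^(−0.05)·[0.5855·0.0000 + 0.4145·0.0000] = 0.0000; exercise value = 0.0000 ≤ continuation, so V_uu = 0.0000
Node ud (S = 31.85): continuation = e^(−0.05)·[0.5855·0.0000 + 0.4145·16.7050] = 6.5873; exercise value = 7.1500 > continuation, so V_ud = 7.1500 (exercise)
Node dd (S = 17.15): continuation = e^(−0.05)·[0.5855·16.7050 + 0.4145·26.9950] = 19.9479; exercise value = 21.8500 > continuation, so V_dd = 21.8500 (exercise)
Node u (S = 45.5): continuation = e^(−0.05)·[0.5855·0.0000 + 0.4145·7.1500] = 2.8195; exercise value = 0.0000 ≤ continuation, so V_u = 2.8195
Node d (S = 24.5): continuation = e^(−0.05)·[0.5855·7.1500 + 0.4145·21.8500] = 12.5979; exercise value = 14.5000 > continuation, so V_d = 14.5000 (exercise)
Node 0 (S = 35): continuation = e^(−0.05)·[0.5855·2.8195 + 0.4145·14.5000] = 7.2879; exercise value = 4.0000 ≤ continuation, so V_0 = 7.2879

$7.29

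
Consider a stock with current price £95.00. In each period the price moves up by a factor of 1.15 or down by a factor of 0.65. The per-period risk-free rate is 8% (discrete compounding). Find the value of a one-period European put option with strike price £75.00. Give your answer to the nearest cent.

£1.72

Risk-neutral probability p = (1 + 0.08 − 0.65)/(1.15 − 0.65) = 0.4300/0.5000 = 0.8600
Terminal stock prices: S_u = 109.2, S_d = 61.75
Terminal payoffs (K − S): max(-34.25, 0) = 0, max(13.25, 0) = 13.25
Node 0 (S = 95): V_0 = 1/1.08·[0.8600·0.0000 + 0.1400·13.2500] = 1.7176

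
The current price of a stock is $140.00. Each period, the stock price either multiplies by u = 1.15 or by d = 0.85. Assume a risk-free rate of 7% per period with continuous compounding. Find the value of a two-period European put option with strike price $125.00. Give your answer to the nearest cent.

$1.38

Risk-neutral probability p = (e^0.07 − 0.85)/(1.15 − 0.85) = 0.2225/0.3000 = 0.7417
Terminal stock prices: S_uu = 185.1, S_ud = 136.8, S_dd = 101.1
Terminal payoffs (K − S): max(-60.15, 0) = 0, max(-11.85, 0) = 0, max(23.85, 0) = 23.85
Node u (S = 161): V_u = e^(−0.07)·[0.7417·0.0000 + 0.2583·0.0000] = 0.0000
Node d (S = 119): V_d = e^(−0.07)·[0.7417·0.0000 + 0.2583·23.8500] = 5.7441
Node 0 (S = 140): V_0 = e^(−0.07)·[0.7417·0.0000 + 0.2583·5.7441] = 1.3834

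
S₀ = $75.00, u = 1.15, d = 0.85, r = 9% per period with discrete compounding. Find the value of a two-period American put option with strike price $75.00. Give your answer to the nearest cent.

$2.29

Risk-neutral probability p = (1 + 0.09 − 0.85)/(1.15 − 0.85) = 0.2400/0.3000 = 0.8000
Terminal stock prices: S_uu = 99.19, S_ud = 73.31, S_dd = 54.19
Terminal payoffs (K − S): max(-24.19, 0) = 0, max(1.688, 0) = 1.688, max(20.81, 0) = 20.81
Node u (S = 86.25): continuation = 1/1.09·[0.8000·0.0000 + 0.2000·1.6875] = 0.3096; exercise value = 0.0000 ≤ continuation, so V_u = 0.3096
Node d (S = 63.75): continuation = 1/1.09·[0.8000·1.6875 + 0.2000·20.8125] = 5.0573; exercise value = 11.2500 > continuation, so V_d = 11.2500 (exercise)
Node 0 (S = 75): continuation = 1/1.09·[0.8000·0.3096 + 0.2000·11.2500] = 2.2915; exercise value = 0.0000 ≤ continuation, so V_0 = 2.2915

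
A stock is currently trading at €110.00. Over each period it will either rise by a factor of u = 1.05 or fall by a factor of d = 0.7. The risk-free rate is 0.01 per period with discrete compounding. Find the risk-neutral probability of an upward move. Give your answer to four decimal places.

Risk-neutral probability p = (1 + 0.01 − 0.7)/(1.05 − 0.7) = 0.3100/0.3500 = 0.8857

p = 0.8857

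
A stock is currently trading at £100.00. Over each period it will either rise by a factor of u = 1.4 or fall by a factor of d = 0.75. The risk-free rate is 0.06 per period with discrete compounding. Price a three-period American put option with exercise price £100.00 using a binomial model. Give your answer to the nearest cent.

£15.31

Risk-neutral probability p = (1 + 0.06 − 0.75)/(1.4 − 0.75) = 0.3100/0.6500 = 0.4769
Terminal stock prices: S_uuu = 274.4, S_uud = 147, S_udd = 78.75, S_ddd = 42.19
Terminal payoffs (K − S): max(-174.4, 0) = 0, max(-47, 0) = 0, max(21.25, 0) = 21.25, max(57.81, 0) = 57.81
Node uu (S = 196): continuation = 1/1.06·[0.4769·0.0000 + 0.5231·0.0000] = 0.0000; exercise value = 0.0000 ≤ continuation, so V_uu = 0.0000
Node ud (S = 105): continuation = 1/1.06·[0.4769·0.0000 + 0.5231·21.2500] = 10.4862; exercise value = 0.0000 ≤ continuation, so V_ud = 10.4862
Node dd (S = 56.25): continuation = 1/1.06·[0.4769·21.2500 + 0.5231·57.8125] = 38.0896; exercise value = 43.7500 > continuation, so V_dd = 43.7500 (exercise)
Node u (S = 140): continuation = 1/1.06·[0.4769·0.0000 + 0.5231·10.4862] = 5.1746; exercise value = 0.0000 ≤ continuation, so V_u = 5.1746
Node d (S = 75): continuation = 1/1.06·[0.4769·10.4862 + 0.5231·43.7500] = 26.3073; exercise value = 25.0000 ≤ continuation, so V_d = 26.3073
Node 0 (S = 100): continuation = 1/1.06·[0.4769·5.1746 + 0.5231·26.3073] = 15.3100; exercise value = 0.0000 ≤ continuation, so V_0 = 15.3100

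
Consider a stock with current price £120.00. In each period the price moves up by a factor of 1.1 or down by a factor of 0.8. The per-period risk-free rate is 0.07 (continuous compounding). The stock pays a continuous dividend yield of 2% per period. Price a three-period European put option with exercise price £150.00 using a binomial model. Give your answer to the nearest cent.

Per-period risk-free factor R = e^0.07 = 1.0725; dividend-adjusted growth = e^(0.07−0.02) = 1.0513.
Risk-neutral probability p = (1.0513 − 0.8)/(1.1 − 0.8) = 0.2513/0.3000 = 0.8376
Terminal stock prices: S_uuu = 159.7, S_uud = 116.2, S_udd = 84.48, S_ddd = 61.44
Terminal payoffs (K − S): max(-9.72, 0) = 0, max(33.84, 0) = 33.84, max(65.52, 0) = 65.52, max(88.56, 0) = 88.56
Node uu (S = 145.2): V_uu = e^(−0.07)·[0.8376·0.0000 + 0.1624·33.8400] = 5.1250
Node ud (S = 105.6): V_ud = e^(−0.07)·[0.8376·33.8400 + 0.1624·65.5200] = 36.3501
Node dd (S = 76.8): V_dd = e^(−0.07)·[0.8376·65.5200 + 0.1624·88.5600] = 64.5798
Node u (S = 132): V_u = e^(−0.07)·[0.8376·5.1250 + 0.1624·36.3501] = 9.5075
Node d (S = 96): V_d = e^(−0.07)·[0.8376·36.3501 + 0.1624·64.5798] = 38.1679
Node 0 (S = 120): V_0 = e^(−0.07)·[0.8376·9.5075 + 0.1624·38.1679] = 13.2053

£13.21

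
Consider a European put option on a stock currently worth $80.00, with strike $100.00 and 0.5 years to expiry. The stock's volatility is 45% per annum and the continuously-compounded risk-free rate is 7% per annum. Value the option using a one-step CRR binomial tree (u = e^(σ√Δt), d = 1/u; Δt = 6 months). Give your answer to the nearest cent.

CRR parameters: u = e^(σ√Δt) = e^(0.45·√0.5) = 1.3746, d = 1/u = 0.7275
Per-period rate: rΔt = 0.07·0.5 = 0.035, so R = e^0.035 = 1.0356
Risk-neutral probability p = (e^0.035 − 0.7275)/(1.3746 − 0.7275) = 0.3082/0.6472 = 0.4762
Terminal stock prices: S_u = 110, S_d = 58.2
Terminal payoffs (K − S): max(-9.972, 0) = 0, max(41.8, 0) = 41.8
Node 0 (S = 80): V_0 = e^(−0.035)·[0.4762·0.0000 + 0.5238·41.8033] = 21.1454

$21.15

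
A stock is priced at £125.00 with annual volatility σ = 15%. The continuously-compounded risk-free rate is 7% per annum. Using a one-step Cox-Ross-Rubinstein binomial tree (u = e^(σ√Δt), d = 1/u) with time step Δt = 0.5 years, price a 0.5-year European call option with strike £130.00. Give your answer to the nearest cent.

CRR parameters: u = e^(σ√Δt) = e^(0.15·√0.5) = 1.1119, d = 1/u = 0.8994
Per-period rate: rΔt = 0.07·0.5 = 0.035, so R = e^0.035 = 1.0356
Risk-neutral probability p = (e^0.035 − 0.8994)/(1.1119 − 0.8994) = 0.1363/0.2125 = 0.6411
Terminal stock prices: S_u = 139, S_d = 112.4
Terminal payoffs (S − K): max(8.987, 0) = 8.987, max(-17.58, 0) = 0
Node 0 (S = 125): V_0 = e^(−0.035)·[0.6411·8.9869 + 0.3589·0.0000] = 5.5634

£5.56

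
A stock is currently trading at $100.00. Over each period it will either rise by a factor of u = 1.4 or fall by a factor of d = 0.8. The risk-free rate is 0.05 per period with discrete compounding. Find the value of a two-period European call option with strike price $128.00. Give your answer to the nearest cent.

$10.71

Risk-neutral probability p = (1 + 0.05 − 0.8)/(1.4 − 0.8) = 0.2500/0.6000 = 0.4167
Terminal stock prices: S_uu = 196, S_ud = 112, S_dd = 64
Terminal payoffs (S − K): max(68, 0) = 68, max(-16, 0) = 0, max(-64, 0) = 0
Node u (S = 140): V_u = 1/1.05·[0.4167·68.0000 + 0.5833·0.0000] = 26.9841
Node d (S = 80): V_d = 1/1.05·[0.4167·0.0000 + 0.5833·0.0000] = 0.0000
Node 0 (S = 100): V_0 = 1/1.05·[0.4167·26.9841 + 0.5833·0.0000] = 10.7080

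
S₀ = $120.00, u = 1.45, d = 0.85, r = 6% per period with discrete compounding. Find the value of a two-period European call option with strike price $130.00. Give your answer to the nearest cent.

$20.58

Risk-neutral probability p = (1 + 0.06 − 0.85)/(1.45 − 0.85) = 0.2100/0.6000 = 0.3500
Terminal stock prices: S_uu = 252.3, S_ud = 147.9, S_dd = 86.7
Terminal payoffs (S − K): max(122.3, 0) = 122.3, max(17.9, 0) = 17.9, max(-43.3, 0) = 0
Node u (S = 174): V_u = 1/1.06·[0.3500·122.3000 + 0.6500·17.9000] = 51.3585
Node d (S = 102): V_d = 1/1.06·[0.3500·17.9000 + 0.6500·0.0000] = 5.9104
Node 0 (S = 120): V_0 = 1/1.06·[0.3500·51.3585 + 0.6500·5.9104] = 20.5823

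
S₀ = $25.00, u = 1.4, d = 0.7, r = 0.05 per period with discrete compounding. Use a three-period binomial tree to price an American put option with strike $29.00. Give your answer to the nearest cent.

$6.76

Risk-neutral probability p = (1 + 0.05 − 0.7)/(1.4 − 0.7) = 0.3500/0.7000 = 0.5000
Terminal stock prices: S_uuu = 68.6, S_uud = 34.3, S_udd = 17.15, S_ddd = 8.575
Terminal payoffs (K − S): max(-39.6, 0) = 0, max(-5.3, 0) = 0, max(11.85, 0) = 11.85, max(20.43, 0) = 20.43
Node uu (S = 49): continuation = 1/1.05·[0.5000·0.0000 + 0.5000·0.0000] = 0.0000; exercise value = 0.0000 ≤ continuation, so V_uu = 0.0000
Node ud (S = 24.5): continuation = 1/1.05·[0.5000·0.0000 + 0.5000·11.8500] = 5.6429; exercise value = 4.5000 ≤ continuation, so V_ud = 5.6429
Node dd (S = 12.25): continuation = 1/1.05·[0.5000·11.8500 + 0.5000·20.4250] = 15.3690; exercise value = 16.7500 > continuation, so V_dd = 16.7500 (exercise)
Node u (S = 35): continuation = 1/1.05·[0.5000·0.0000 + 0.5000·5.6429] = 2.6871; exercise value = 0.0000 ≤ continuation, so V_u = 2.6871
Node d (S = 17.5): continuation = 1/1.05·[0.5000·5.6429 + 0.5000·16.7500] = 10.6633; exercise value = 11.5000 > continuation, so V_d = 11.5000 (exercise)
Node 0 (S = 25): continuation = 1/1.05·[0.5000·2.6871 + 0.5000·11.5000] = 6.7557; exercise value = 4.0000 ≤ continuation, so V_0 = 6.7557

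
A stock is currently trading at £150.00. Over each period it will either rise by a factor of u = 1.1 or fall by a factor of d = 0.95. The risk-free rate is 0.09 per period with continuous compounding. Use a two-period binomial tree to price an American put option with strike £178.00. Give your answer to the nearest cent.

£28.00

Risk-neutral probability p = (e^0.09 − 0.95)/(1.1 − 0.95) = 0.1442/0.1500 = 0.9612
Terminal stock prices: S_uu = 181.5, S_ud = 156.8, S_dd = 135.4
Terminal payoffs (K − S): max(-3.5, 0) = 0, max(21.25, 0) = 21.25, max(42.62, 0) = 42.62
Node u (S = 165): continuation = e^(−0.09)·[0.9612·0.0000 + 0.0388·21.2500] = 0.7543; exercise value = 13.0000 > continuation, so V_u = 13.0000 (exercise)
Node d (S = 142.5): continuation = e^(−0.09)·[0.9612·21.2500 + 0.0388·42.6250] = 20.1798; exercise value = 35.5000 > continuation, so V_d = 35.5000 (exercise)
Node 0 (S = 150): continuation = e^(−0.09)·[0.9612·13.0000 + 0.0388·35.5000] = 12.6798; exercise value = 28.0000 > continuation, so V_0 = 28.0000 (exercise)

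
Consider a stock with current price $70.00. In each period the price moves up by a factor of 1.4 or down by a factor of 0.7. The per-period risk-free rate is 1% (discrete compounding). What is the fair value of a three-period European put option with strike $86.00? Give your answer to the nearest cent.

$25.61

Risk-neutral probability p = (1 + 0.01 − 0.7)/(1.4 − 0.7) = 0.3100/0.7000 = 0.4429
Terminal stock prices: S_uuu = 192.1, S_uud = 96.04, S_udd = 48.02, S_ddd = 24.01
Terminal payoffs (K − S): max(-106.1, 0) = 0, max(-10.04, 0) = 0, max(37.98, 0) = 37.98, max(61.99, 0) = 61.99
Node uu (S = 137.2): V_uu = 1/1.01·[0.4429·0.0000 + 0.5571·0.0000] = 0.0000
Node ud (S = 68.6): V_ud = 1/1.01·[0.4429·0.0000 + 0.5571·37.9800] = 20.9508
Node dd (S = 34.3): V_dd = 1/1.01·[0.4429·37.9800 + 0.5571·61.9900] = 50.8485
Node u (S = 98): V_u = 1/1.01·[0.4429·0.0000 + 0.5571·20.9508] = 11.5570
Node d (S = 49): V_d = 1/1.01·[0.4429·20.9508 + 0.5571·50.8485] = 37.2357
Node 0 (S = 70): V_0 = 1/1.01·[0.4429·11.5570 + 0.5571·37.2357] = 25.6076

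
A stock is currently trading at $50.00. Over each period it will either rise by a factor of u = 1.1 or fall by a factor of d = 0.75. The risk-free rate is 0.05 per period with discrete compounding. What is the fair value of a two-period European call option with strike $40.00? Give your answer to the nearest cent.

Risk-neutral probability p = (1 + 0.05 − 0.75)/(1.1 − 0.75) = 0.3000/0.3500 = 0.8571
Terminal stock prices: S_uu = 60.5, S_ud = 41.25, S_dd = 28.12
Terminal payoffs (S − K): max(20.5, 0) = 20.5, max(1.25, 0) = 1.25, max(-11.88, 0) = 0
Node u (S = 55): V_u = 1/1.05·[0.8571·20.5000 + 0.1429·1.2500] = 16.9048
Node d (S = 37.5): V_d = 1/1.05·[0.8571·1.2500 + 0.1429·0.0000] = 1.0204
Node 0 (S = 50): V_0 = 1/1.05·[0.8571·16.9048 + 0.1429·1.0204] = 13.9386

$13.94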